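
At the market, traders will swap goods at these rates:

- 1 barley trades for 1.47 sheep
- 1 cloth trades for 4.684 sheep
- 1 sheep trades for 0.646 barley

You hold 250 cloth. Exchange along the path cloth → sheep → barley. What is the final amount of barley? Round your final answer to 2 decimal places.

756.47

250 cloth × 4.684 = 1171 sheep
1171 sheep × 0.646 = 756.466 barley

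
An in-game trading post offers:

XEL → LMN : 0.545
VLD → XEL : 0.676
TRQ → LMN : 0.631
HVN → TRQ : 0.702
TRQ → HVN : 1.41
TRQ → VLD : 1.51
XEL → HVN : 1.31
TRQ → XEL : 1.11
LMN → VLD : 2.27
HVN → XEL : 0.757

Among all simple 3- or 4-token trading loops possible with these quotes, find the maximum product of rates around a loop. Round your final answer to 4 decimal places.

1.0208

HVN→TRQ→XEL→HVN: 0.702 × 1.11 × 1.31 = 1.02078
VLD→XEL→HVN→TRQ→VLD: 0.676 × 1.31 × 0.702 × 1.51 = 0.93871
VLD→XEL→LMN→VLD: 0.676 × 0.545 × 2.27 = 0.83631
Maximum is HVN→TRQ→XEL→HVN at 1.0208; arbitrage exists.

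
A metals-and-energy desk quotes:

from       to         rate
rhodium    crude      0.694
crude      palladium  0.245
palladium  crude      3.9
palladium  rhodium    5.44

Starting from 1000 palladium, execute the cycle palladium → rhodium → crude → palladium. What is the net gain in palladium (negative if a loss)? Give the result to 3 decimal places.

1000 palladium × 5.44 = 5440 rhodium
5440 rhodium × 0.694 = 3775.36 crude
3775.36 crude × 0.245 = 924.9632 palladium
Net change: 924.9632 − 1000 = -75.0368 palladium

-75.037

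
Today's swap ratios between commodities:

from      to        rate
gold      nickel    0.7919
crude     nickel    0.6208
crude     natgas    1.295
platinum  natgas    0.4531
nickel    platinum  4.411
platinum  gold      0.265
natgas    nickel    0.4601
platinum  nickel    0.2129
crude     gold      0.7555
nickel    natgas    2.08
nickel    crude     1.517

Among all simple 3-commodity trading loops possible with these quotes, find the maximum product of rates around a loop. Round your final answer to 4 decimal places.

gold→nickel→platinum→gold: 0.7919 × 4.411 × 0.265 = 0.92566
platinum→natgas→nickel→platinum: 0.4531 × 0.4601 × 4.411 = 0.91957
gold→nickel→crude→gold: 0.7919 × 1.517 × 0.7555 = 0.90759
natgas→nickel→crude→natgas: 0.4601 × 1.517 × 1.295 = 0.90387
Maximum is gold→nickel→platinum→gold at 0.9257; no arbitrage — every cycle loses value.

0.9257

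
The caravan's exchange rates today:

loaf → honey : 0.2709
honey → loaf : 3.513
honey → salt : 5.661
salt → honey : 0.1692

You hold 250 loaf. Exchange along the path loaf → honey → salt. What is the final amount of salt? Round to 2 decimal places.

250 loaf × 0.2709 = 67.725 honey
67.725 honey × 5.661 = 383.391225 salt

383.39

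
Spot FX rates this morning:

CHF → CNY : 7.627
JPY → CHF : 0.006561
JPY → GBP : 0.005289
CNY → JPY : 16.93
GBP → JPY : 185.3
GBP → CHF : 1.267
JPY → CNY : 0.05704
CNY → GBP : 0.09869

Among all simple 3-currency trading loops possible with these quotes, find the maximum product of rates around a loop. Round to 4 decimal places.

CNY→GBP→JPY→CNY: 0.09869 × 185.3 × 0.05704 = 1.04311
CHF→CNY→GBP→CHF: 7.627 × 0.09869 × 1.267 = 0.95368
CHF→CNY→JPY→CHF: 7.627 × 16.93 × 0.006561 = 0.84719
Maximum is CNY→GBP→JPY→CNY at 1.0431; arbitrage exists.

1.0431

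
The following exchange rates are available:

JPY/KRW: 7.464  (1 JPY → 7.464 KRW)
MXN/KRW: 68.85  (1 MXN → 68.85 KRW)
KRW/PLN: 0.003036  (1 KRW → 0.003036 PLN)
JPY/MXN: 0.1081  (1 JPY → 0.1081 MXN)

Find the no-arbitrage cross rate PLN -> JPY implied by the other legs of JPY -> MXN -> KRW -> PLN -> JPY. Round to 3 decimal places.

44.256

Known legs of the cycle: 0.1081 × 68.85 × 0.003036 = 0.02259599166
For no arbitrage the full-cycle product must be 1, so the missing rate is 1 / 0.02259599166 ≈ 44.25564.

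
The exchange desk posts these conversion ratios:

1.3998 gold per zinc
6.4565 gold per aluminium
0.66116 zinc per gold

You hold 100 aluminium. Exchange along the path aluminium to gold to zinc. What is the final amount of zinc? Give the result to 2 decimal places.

426.88

100 aluminium × 6.4565 = 645.65 gold
645.65 gold × 0.66116 = 426.877954 zinc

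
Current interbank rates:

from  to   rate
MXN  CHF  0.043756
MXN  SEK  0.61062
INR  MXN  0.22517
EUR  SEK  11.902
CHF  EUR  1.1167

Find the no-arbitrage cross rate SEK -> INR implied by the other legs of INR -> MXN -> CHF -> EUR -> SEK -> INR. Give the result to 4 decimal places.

Known legs of the cycle: 0.22517 × 0.043756 × 1.1167 × 11.902 = 0.130949728866410168
For no arbitrage the full-cycle product must be 1, so the missing rate is 1 / 0.130949728866410168 ≈ 7.636518.

7.6365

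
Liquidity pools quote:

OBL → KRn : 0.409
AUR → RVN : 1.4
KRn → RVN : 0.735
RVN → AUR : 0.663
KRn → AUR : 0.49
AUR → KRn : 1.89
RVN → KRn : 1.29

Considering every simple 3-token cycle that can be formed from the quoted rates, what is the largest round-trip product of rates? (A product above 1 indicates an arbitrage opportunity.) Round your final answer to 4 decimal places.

0.9210

RVN→AUR→KRn→RVN: 0.663 × 1.89 × 0.735 = 0.92101
RVN→KRn→AUR→RVN: 1.29 × 0.49 × 1.4 = 0.88494
Maximum is RVN→AUR→KRn→RVN at 0.9210; no arbitrage — every cycle loses value.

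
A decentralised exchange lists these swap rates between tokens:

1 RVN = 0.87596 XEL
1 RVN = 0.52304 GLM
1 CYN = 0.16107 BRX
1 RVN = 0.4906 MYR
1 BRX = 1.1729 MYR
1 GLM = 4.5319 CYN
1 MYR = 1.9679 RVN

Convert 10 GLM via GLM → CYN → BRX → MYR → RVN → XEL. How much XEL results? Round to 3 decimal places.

14.759

10 GLM × 4.5319 = 45.319 CYN
45.319 CYN × 0.16107 = 7.29953133 BRX
7.29953133 BRX × 1.1729 = 8.561620296957 MYR
8.561620296957 MYR × 1.9679 = 16.8484125823816803 RVN
16.8484125823816803 RVN × 0.87596 = 14.758535485663056675588 XEL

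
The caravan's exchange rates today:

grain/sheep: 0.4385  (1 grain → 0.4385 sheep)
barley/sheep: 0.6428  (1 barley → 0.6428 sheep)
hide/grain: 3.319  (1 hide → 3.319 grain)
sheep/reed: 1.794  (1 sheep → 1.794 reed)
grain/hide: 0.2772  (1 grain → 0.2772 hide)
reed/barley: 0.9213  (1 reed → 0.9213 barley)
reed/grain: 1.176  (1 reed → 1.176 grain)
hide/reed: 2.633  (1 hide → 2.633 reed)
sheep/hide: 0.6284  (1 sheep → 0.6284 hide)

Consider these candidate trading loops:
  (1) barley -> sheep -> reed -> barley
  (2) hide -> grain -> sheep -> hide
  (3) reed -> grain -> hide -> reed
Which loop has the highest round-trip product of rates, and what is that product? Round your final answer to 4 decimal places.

(1) 0.6428 × 1.794 × 0.9213 = 1.06243
(2) 3.319 × 0.4385 × 0.6284 = 0.91456
(3) 1.176 × 0.2772 × 2.633 = 0.85832
Highest is cycle (1) at 1.0624 (>1, arbitrage).

1.0624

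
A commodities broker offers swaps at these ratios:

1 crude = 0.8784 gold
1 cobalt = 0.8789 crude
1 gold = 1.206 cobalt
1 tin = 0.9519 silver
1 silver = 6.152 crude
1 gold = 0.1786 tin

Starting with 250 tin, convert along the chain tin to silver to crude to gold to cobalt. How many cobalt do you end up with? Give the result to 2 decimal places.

1550.91

250 tin × 0.9519 = 237.975 silver
237.975 silver × 6.152 = 1464.0222 crude
1464.0222 crude × 0.8784 = 1285.99710048 gold
1285.99710048 gold × 1.206 = 1550.91250317888 cobalt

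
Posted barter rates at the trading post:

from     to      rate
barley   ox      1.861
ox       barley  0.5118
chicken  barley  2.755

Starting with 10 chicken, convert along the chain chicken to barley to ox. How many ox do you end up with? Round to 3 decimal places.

10 chicken × 2.755 = 27.55 barley
27.55 barley × 1.861 = 51.27055 ox

51.271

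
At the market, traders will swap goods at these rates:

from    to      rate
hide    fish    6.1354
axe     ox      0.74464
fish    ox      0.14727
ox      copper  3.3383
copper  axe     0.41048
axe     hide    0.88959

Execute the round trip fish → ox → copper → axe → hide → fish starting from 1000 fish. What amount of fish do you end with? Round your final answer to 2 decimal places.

1101.45

1000 fish × 0.14727 = 147.27 ox
147.27 ox × 3.3383 = 491.631441 copper
491.631441 copper × 0.41048 = 201.80487390168 axe
201.80487390168 axe × 0.88959 = 179.5235977741955112 hide
179.5235977741955112 hide × 6.1354 = 1101.44908178379913941648 fish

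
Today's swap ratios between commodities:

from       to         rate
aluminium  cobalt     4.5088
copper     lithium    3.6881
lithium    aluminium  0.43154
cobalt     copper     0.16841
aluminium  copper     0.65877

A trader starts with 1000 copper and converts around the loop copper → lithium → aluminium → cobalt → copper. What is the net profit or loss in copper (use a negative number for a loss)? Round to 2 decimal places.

208.52

1000 copper × 3.6881 = 3688.1 lithium
3688.1 lithium × 0.43154 = 1591.562674 aluminium
1591.562674 aluminium × 4.5088 = 7176.0377845312 cobalt
7176.0377845312 cobalt × 0.16841 = 1208.516523292899392 copper
Net change: 1208.516523292899392 − 1000 = 208.516523292899392 copper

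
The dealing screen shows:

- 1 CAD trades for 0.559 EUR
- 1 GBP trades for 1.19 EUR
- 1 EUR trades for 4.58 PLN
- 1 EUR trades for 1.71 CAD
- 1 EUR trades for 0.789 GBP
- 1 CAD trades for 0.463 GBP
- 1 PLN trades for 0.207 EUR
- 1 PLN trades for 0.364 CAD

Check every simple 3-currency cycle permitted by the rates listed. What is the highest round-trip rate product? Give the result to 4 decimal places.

0.9422

CAD→GBP→EUR→CAD: 0.463 × 1.19 × 1.71 = 0.94216
CAD→EUR→PLN→CAD: 0.559 × 4.58 × 0.364 = 0.93192
Maximum is CAD→GBP→EUR→CAD at 0.9422; no arbitrage — every cycle loses value.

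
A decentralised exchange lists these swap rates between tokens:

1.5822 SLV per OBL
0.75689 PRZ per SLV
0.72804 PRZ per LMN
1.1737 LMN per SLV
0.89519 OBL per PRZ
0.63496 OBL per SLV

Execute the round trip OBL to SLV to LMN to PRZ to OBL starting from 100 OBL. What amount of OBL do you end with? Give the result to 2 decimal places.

121.03

100 OBL × 1.5822 = 158.22 SLV
158.22 SLV × 1.1737 = 185.702814 LMN
185.702814 LMN × 0.72804 = 135.19907670456 PRZ
135.19907670456 PRZ × 0.89519 = 121.0288614751550664 OBL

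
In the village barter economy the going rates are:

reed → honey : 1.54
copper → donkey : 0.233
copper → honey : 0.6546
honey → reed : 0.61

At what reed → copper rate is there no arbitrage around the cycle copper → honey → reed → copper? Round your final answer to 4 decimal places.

Known legs of the cycle: 0.6546 × 0.61 = 0.399306
For no arbitrage the full-cycle product must be 1, so the missing rate is 1 / 0.399306 ≈ 2.504345.

2.5043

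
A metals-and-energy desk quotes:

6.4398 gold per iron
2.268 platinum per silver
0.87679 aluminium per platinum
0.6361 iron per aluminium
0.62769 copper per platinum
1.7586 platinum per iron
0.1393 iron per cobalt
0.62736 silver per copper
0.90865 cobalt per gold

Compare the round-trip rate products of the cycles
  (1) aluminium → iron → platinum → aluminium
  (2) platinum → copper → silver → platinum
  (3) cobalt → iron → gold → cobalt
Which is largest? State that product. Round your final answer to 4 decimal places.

0.9808

(1) 0.6361 × 1.7586 × 0.87679 = 0.98082
(2) 0.62769 × 0.62736 × 2.268 = 0.89311
(3) 0.1393 × 6.4398 × 0.90865 = 0.81512
Highest is cycle (1) at 0.9808 (≤1, no arbitrage).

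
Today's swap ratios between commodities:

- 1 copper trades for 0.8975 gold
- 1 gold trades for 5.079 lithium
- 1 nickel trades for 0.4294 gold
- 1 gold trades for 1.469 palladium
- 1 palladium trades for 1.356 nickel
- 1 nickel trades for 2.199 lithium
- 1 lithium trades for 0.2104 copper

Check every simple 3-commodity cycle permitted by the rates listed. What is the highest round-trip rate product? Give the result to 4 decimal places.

lithium→copper→gold→lithium: 0.2104 × 0.8975 × 5.079 = 0.95909
gold→palladium→nickel→gold: 1.469 × 1.356 × 0.4294 = 0.85535
Maximum is lithium→copper→gold→lithium at 0.9591; no arbitrage — every cycle loses value.

0.9591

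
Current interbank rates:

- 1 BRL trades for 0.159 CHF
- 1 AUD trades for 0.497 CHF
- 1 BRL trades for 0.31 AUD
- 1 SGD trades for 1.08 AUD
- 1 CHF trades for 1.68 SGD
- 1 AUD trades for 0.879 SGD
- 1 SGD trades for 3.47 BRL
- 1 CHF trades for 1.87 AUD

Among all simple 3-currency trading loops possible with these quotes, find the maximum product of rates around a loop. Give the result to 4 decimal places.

0.9455

BRL→AUD→SGD→BRL: 0.31 × 0.879 × 3.47 = 0.94554
BRL→CHF→SGD→BRL: 0.159 × 1.68 × 3.47 = 0.92691
CHF→SGD→AUD→CHF: 1.68 × 1.08 × 0.497 = 0.90176
Maximum is BRL→AUD→SGD→BRL at 0.9455; no arbitrage — every cycle loses value.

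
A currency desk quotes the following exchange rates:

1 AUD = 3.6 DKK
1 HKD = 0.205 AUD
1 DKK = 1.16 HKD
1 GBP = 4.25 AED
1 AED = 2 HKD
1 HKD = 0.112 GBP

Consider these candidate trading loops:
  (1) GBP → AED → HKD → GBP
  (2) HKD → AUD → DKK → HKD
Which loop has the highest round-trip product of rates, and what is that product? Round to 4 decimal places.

0.9520

(1) 4.25 × 2 × 0.112 = 0.95200
(2) 0.205 × 3.6 × 1.16 = 0.85608
Highest is cycle (1) at 0.9520 (≤1, no arbitrage).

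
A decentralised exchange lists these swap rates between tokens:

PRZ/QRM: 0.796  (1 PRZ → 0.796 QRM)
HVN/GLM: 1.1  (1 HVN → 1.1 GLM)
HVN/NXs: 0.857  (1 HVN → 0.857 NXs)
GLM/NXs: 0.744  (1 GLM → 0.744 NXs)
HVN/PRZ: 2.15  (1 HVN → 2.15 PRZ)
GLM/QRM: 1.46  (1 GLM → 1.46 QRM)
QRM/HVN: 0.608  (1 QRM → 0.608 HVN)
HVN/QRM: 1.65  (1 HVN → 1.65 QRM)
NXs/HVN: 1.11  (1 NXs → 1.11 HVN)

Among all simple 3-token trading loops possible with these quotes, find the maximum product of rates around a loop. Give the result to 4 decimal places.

1.0405

HVN→PRZ→QRM→HVN: 2.15 × 0.796 × 0.608 = 1.04053
HVN→GLM→QRM→HVN: 1.1 × 1.46 × 0.608 = 0.97645
HVN→GLM→NXs→HVN: 1.1 × 0.744 × 1.11 = 0.90842
Maximum is HVN→PRZ→QRM→HVN at 1.0405; arbitrage exists.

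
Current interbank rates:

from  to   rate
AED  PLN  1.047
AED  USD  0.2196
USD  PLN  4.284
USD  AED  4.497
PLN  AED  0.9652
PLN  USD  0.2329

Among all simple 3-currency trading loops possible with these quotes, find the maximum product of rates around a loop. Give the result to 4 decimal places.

USD→AED→PLN→USD: 4.497 × 1.047 × 0.2329 = 1.09658
USD→PLN→AED→USD: 4.284 × 0.9652 × 0.2196 = 0.90803
Maximum is USD→AED→PLN→USD at 1.0966; arbitrage exists.

1.0966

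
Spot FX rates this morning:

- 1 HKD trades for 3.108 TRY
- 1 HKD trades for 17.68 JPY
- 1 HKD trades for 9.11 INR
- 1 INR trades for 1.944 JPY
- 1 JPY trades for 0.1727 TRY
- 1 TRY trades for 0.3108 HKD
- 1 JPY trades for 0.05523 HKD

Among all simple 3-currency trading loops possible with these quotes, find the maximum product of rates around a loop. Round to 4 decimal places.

JPY→HKD→INR→JPY: 0.05523 × 9.11 × 1.944 = 0.97811
TRY→HKD→JPY→TRY: 0.3108 × 17.68 × 0.1727 = 0.94898
Maximum is JPY→HKD→INR→JPY at 0.9781; no arbitrage — every cycle loses value.

0.9781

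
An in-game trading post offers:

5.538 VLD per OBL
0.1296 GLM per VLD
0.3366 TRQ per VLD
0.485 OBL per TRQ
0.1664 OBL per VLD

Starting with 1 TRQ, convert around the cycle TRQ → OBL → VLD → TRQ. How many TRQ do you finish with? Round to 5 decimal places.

0.90408

1 TRQ × 0.485 = 0.485 OBL
0.485 OBL × 5.538 = 2.68593 VLD
2.68593 VLD × 0.3366 = 0.904084038 TRQ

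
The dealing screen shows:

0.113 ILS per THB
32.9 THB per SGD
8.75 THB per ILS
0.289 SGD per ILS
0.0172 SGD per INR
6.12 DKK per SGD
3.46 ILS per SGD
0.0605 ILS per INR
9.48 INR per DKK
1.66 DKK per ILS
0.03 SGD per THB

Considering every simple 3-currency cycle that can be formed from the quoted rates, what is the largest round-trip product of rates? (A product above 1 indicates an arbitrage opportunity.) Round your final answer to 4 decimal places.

1.0744

ILS→SGD→THB→ILS: 0.289 × 32.9 × 0.113 = 1.07442
INR→SGD→DKK→INR: 0.0172 × 6.12 × 9.48 = 0.99790
INR→ILS→DKK→INR: 0.0605 × 1.66 × 9.48 = 0.95208
ILS→THB→SGD→ILS: 8.75 × 0.03 × 3.46 = 0.90825
Maximum is ILS→SGD→THB→ILS at 1.0744; arbitrage exists.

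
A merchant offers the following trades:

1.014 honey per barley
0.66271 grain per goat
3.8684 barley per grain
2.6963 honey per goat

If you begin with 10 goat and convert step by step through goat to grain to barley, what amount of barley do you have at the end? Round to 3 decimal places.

25.636

10 goat × 0.66271 = 6.6271 grain
6.6271 grain × 3.8684 = 25.63627364 barley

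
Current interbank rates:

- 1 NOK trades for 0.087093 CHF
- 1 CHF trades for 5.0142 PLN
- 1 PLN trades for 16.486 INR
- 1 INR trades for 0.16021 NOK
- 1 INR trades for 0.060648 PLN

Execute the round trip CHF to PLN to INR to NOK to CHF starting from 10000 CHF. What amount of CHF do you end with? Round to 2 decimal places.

11534.26

10000 CHF × 5.0142 = 50142 PLN
50142 PLN × 16.486 = 826641.012 INR
826641.012 INR × 0.16021 = 132436.15653252 NOK
132436.15653252 NOK × 0.087093 = 11534.26218088676436 CHF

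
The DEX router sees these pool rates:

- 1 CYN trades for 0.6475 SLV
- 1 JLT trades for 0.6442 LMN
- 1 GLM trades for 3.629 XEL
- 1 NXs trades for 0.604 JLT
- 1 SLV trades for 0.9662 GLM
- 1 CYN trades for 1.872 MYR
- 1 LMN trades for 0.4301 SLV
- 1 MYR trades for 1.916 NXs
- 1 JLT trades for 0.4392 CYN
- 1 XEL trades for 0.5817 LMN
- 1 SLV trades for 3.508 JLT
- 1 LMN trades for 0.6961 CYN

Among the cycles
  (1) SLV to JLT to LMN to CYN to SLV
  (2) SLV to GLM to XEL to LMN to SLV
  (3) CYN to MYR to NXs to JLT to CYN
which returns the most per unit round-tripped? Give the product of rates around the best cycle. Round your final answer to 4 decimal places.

(1) 3.508 × 0.6442 × 0.6961 × 0.6475 = 1.01857
(2) 0.9662 × 3.629 × 0.5817 × 0.4301 = 0.87725
(3) 1.872 × 1.916 × 0.604 × 0.4392 = 0.95148
Highest is cycle (1) at 1.0186 (>1, arbitrage).

1.0186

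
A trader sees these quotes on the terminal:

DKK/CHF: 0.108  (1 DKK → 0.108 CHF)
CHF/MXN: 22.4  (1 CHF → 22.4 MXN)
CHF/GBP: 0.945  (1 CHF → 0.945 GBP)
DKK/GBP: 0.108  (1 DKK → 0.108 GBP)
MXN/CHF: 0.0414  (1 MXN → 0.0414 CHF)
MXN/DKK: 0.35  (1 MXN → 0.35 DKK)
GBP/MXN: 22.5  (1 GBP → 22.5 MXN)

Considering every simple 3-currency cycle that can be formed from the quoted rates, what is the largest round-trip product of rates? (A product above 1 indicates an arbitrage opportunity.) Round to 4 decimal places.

GBP→MXN→CHF→GBP: 22.5 × 0.0414 × 0.945 = 0.88027
DKK→GBP→MXN→DKK: 0.108 × 22.5 × 0.35 = 0.85050
DKK→CHF→MXN→DKK: 0.108 × 22.4 × 0.35 = 0.84672
Maximum is GBP→MXN→CHF→GBP at 0.8803; no arbitrage — every cycle loses value.

0.8803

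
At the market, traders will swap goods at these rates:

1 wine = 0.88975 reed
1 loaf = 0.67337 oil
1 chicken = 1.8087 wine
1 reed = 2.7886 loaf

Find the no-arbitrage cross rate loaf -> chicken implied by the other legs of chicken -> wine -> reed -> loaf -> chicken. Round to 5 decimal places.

Known legs of the cycle: 1.8087 × 0.88975 × 2.7886 = 4.487668394595
For no arbitrage the full-cycle product must be 1, so the missing rate is 1 / 4.487668394595 ≈ 0.2228329.

0.22283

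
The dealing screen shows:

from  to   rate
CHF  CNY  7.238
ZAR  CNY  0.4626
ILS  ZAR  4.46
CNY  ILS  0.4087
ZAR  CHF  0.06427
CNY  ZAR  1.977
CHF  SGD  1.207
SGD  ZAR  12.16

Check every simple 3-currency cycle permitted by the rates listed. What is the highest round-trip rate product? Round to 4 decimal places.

SGD→ZAR→CHF→SGD: 12.16 × 0.06427 × 1.207 = 0.94330
CNY→ZAR→CHF→CNY: 1.977 × 0.06427 × 7.238 = 0.91967
CNY→ILS→ZAR→CNY: 0.4087 × 4.46 × 0.4626 = 0.84323
Maximum is SGD→ZAR→CHF→SGD at 0.9433; no arbitrage — every cycle loses value.

0.9433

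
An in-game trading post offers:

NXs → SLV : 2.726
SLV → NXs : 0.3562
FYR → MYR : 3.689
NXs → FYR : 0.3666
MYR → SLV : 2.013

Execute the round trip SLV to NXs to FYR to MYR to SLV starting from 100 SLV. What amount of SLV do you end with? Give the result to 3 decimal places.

96.970

100 SLV × 0.3562 = 35.62 NXs
35.62 NXs × 0.3666 = 13.058292 FYR
13.058292 FYR × 3.689 = 48.172039188 MYR
48.172039188 MYR × 2.013 = 96.970314885444 SLV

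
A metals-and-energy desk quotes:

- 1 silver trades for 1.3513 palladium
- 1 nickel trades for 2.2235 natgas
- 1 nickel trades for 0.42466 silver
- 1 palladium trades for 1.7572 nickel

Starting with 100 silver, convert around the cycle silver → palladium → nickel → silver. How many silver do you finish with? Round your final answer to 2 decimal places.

100.84

100 silver × 1.3513 = 135.13 palladium
135.13 palladium × 1.7572 = 237.450436 nickel
237.450436 nickel × 0.42466 = 100.83570215176 silver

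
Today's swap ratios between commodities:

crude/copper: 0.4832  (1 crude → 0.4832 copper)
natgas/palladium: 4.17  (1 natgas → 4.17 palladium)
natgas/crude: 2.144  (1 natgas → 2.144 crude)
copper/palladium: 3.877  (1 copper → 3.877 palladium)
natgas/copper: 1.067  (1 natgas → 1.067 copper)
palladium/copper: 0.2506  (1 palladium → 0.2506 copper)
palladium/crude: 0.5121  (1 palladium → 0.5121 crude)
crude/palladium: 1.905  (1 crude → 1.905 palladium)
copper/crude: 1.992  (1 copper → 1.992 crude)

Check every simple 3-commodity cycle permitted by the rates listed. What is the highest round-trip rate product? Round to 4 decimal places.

0.9594

copper→palladium→crude→copper: 3.877 × 0.5121 × 0.4832 = 0.95935
copper→crude→palladium→copper: 1.992 × 1.905 × 0.2506 = 0.95097
Maximum is copper→palladium→crude→copper at 0.9594; no arbitrage — every cycle loses value.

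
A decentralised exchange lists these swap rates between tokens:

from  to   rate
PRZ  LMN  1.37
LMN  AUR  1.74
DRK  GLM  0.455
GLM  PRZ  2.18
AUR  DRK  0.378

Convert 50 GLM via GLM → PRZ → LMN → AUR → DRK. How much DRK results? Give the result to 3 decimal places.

50 GLM × 2.18 = 109 PRZ
109 PRZ × 1.37 = 149.33 LMN
149.33 LMN × 1.74 = 259.8342 AUR
259.8342 AUR × 0.378 = 98.2173276 DRK

98.217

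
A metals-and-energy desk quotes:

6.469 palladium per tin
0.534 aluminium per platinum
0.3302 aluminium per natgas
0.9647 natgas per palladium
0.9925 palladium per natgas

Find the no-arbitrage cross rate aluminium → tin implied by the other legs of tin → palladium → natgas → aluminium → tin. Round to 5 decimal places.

Known legs of the cycle: 6.469 × 0.9647 × 0.3302 = 2.06066074786
For no arbitrage the full-cycle product must be 1, so the missing rate is 1 / 2.06066074786 ≈ 0.4852812.

0.48528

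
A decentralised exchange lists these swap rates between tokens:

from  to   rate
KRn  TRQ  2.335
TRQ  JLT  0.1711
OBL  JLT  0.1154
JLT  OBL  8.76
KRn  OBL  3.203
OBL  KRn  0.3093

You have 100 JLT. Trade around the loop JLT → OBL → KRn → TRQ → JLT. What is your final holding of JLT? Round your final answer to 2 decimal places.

100 JLT × 8.76 = 876 OBL
876 OBL × 0.3093 = 270.9468 KRn
270.9468 KRn × 2.335 = 632.660778 TRQ
632.660778 TRQ × 0.1711 = 108.2482591158 JLT

108.25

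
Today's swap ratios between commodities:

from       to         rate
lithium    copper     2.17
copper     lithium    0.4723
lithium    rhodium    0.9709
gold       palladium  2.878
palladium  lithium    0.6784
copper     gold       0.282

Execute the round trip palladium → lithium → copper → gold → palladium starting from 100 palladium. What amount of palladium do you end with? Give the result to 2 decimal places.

100 palladium × 0.6784 = 67.84 lithium
67.84 lithium × 2.17 = 147.2128 copper
147.2128 copper × 0.282 = 41.5140096 gold
41.5140096 gold × 2.878 = 119.4773196288 palladium

119.48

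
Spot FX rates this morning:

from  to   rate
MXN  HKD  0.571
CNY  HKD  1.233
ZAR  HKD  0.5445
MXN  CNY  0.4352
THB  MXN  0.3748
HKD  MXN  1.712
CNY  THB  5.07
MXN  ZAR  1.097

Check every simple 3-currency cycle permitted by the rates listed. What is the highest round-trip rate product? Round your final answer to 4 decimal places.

HKD→MXN→ZAR→HKD: 1.712 × 1.097 × 0.5445 = 1.02261
CNY→HKD→MXN→CNY: 1.233 × 1.712 × 0.4352 = 0.91866
CNY→THB→MXN→CNY: 5.07 × 0.3748 × 0.4352 = 0.82698
Maximum is HKD→MXN→ZAR→HKD at 1.0226; arbitrage exists.

1.0226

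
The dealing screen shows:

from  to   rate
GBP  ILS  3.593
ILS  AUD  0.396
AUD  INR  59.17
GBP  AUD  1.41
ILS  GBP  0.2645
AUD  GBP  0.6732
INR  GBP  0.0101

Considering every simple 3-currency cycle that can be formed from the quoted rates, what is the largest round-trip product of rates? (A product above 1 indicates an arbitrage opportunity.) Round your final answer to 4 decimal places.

0.9578

GBP→ILS→AUD→GBP: 3.593 × 0.396 × 0.6732 = 0.95785
GBP→AUD→INR→GBP: 1.41 × 59.17 × 0.0101 = 0.84264
Maximum is GBP→ILS→AUD→GBP at 0.9578; no arbitrage — every cycle loses value.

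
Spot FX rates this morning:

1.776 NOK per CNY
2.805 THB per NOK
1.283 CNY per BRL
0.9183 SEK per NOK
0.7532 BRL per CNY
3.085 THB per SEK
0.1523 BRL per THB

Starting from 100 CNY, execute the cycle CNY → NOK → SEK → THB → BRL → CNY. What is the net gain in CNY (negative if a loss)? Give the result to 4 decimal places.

100 CNY × 1.776 = 177.6 NOK
177.6 NOK × 0.9183 = 163.09008 SEK
163.09008 SEK × 3.085 = 503.1328968 THB
503.1328968 THB × 0.1523 = 76.62714018264 BRL
76.62714018264 BRL × 1.283 = 98.31262085432712 CNY
Net change: 98.31262085432712 − 100 = -1.68737914567288 CNY

-1.6874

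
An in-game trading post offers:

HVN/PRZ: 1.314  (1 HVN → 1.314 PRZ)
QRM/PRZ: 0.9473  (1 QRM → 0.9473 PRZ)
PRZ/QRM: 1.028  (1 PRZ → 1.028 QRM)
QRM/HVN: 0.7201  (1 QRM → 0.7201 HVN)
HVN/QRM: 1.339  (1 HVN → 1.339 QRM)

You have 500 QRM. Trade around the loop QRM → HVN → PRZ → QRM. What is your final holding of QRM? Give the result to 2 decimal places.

486.35

500 QRM × 0.7201 = 360.05 HVN
360.05 HVN × 1.314 = 473.1057 PRZ
473.1057 PRZ × 1.028 = 486.3526596 QRM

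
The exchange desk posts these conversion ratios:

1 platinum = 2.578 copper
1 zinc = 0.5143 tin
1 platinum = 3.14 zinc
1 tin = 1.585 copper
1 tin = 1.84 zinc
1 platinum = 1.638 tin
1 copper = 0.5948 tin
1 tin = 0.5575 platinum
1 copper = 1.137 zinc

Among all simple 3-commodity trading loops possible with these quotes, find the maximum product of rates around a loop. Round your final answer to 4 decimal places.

tin→copper→zinc→tin: 1.585 × 1.137 × 0.5143 = 0.92684
tin→platinum→zinc→tin: 0.5575 × 3.14 × 0.5143 = 0.90031
tin→platinum→copper→tin: 0.5575 × 2.578 × 0.5948 = 0.85487
Maximum is tin→copper→zinc→tin at 0.9268; no arbitrage — every cycle loses value.

0.9268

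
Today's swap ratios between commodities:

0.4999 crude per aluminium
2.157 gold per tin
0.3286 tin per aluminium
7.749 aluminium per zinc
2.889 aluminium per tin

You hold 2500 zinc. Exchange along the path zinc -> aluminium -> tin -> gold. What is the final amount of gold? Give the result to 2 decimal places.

2500 zinc × 7.749 = 19372.5 aluminium
19372.5 aluminium × 0.3286 = 6365.8035 tin
6365.8035 tin × 2.157 = 13731.0381495 gold

13731.04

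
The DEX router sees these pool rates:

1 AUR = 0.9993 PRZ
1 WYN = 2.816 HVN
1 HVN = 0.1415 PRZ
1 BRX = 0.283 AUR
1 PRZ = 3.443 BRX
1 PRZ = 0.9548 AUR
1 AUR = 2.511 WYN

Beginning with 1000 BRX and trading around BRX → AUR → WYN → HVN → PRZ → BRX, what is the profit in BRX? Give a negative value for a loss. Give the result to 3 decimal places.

1000 BRX × 0.283 = 283 AUR
283 AUR × 2.511 = 710.613 WYN
710.613 WYN × 2.816 = 2001.086208 HVN
2001.086208 HVN × 0.1415 = 283.153698432 PRZ
283.153698432 PRZ × 3.443 = 974.898183701376 BRX
Net change: 974.898183701376 − 1000 = -25.101816298624 BRX

-25.102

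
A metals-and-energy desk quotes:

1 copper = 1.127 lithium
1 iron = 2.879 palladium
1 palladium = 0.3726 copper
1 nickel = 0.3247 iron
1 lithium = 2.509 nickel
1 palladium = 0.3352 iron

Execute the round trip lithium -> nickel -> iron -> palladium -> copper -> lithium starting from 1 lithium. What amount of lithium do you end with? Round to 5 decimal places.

1 lithium × 2.509 = 2.509 nickel
2.509 nickel × 0.3247 = 0.8146723 iron
0.8146723 iron × 2.879 = 2.3454415517 palladium
2.3454415517 palladium × 0.3726 = 0.87391152216342 copper
0.87391152216342 copper × 1.127 = 0.98489828547817434 lithium

0.98490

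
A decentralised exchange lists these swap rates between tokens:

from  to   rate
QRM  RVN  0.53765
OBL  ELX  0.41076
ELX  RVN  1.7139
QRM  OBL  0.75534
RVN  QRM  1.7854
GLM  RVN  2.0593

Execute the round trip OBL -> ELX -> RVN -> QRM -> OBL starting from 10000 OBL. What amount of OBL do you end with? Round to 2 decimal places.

9494.05

10000 OBL × 0.41076 = 4107.6 ELX
4107.6 ELX × 1.7139 = 7040.01564 RVN
7040.01564 RVN × 1.7854 = 12569.243923656 QRM
12569.243923656 QRM × 0.75534 = 9494.05270529432304 OBL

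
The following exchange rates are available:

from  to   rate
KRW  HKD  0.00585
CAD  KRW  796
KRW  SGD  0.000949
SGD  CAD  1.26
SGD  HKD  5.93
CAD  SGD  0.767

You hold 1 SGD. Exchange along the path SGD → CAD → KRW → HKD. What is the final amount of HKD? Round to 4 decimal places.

5.8673

1 SGD × 1.26 = 1.26 CAD
1.26 CAD × 796 = 1002.96 KRW
1002.96 KRW × 0.00585 = 5.867316 HKD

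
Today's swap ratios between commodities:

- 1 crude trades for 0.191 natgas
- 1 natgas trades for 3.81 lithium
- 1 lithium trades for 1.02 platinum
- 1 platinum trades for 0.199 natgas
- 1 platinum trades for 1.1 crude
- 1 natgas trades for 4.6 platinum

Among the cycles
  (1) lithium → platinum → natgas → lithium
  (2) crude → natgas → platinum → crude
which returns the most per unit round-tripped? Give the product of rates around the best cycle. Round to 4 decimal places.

(1) 1.02 × 0.199 × 3.81 = 0.77335
(2) 0.191 × 4.6 × 1.1 = 0.96646
Highest is cycle (2) at 0.9665 (≤1, no arbitrage).

0.9665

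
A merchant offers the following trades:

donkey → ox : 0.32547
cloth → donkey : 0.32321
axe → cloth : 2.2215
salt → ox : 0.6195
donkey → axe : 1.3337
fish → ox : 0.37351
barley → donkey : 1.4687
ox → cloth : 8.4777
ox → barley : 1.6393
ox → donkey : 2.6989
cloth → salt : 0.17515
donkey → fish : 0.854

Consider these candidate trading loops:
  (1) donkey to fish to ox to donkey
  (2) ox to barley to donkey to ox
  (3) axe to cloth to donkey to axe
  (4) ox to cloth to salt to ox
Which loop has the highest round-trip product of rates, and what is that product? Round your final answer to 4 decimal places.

(1) 0.854 × 0.37351 × 2.6989 = 0.86089
(2) 1.6393 × 1.4687 × 0.32547 = 0.78361
(3) 2.2215 × 0.32321 × 1.3337 = 0.95761
(4) 8.4777 × 0.17515 × 0.6195 = 0.91988
Highest is cycle (3) at 0.9576 (≤1, no arbitrage).

0.9576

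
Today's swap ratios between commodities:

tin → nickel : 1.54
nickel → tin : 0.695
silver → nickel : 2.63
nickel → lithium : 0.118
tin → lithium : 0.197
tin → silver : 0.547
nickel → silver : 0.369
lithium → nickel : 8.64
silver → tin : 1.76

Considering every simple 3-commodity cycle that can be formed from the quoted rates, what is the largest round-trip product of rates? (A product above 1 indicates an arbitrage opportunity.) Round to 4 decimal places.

nickel→tin→lithium→nickel: 0.695 × 0.197 × 8.64 = 1.18295
silver→tin→nickel→silver: 1.76 × 1.54 × 0.369 = 1.00014
silver→nickel→tin→silver: 2.63 × 0.695 × 0.547 = 0.99983
Maximum is nickel→tin→lithium→nickel at 1.1829; arbitrage exists.

1.1829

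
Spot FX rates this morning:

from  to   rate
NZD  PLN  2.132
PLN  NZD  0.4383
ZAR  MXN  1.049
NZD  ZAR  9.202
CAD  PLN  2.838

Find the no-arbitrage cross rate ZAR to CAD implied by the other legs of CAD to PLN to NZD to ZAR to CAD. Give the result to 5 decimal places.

0.08736

Known legs of the cycle: 2.838 × 0.4383 × 9.202 = 11.4463254708
For no arbitrage the full-cycle product must be 1, so the missing rate is 1 / 11.4463254708 ≈ 0.0873643.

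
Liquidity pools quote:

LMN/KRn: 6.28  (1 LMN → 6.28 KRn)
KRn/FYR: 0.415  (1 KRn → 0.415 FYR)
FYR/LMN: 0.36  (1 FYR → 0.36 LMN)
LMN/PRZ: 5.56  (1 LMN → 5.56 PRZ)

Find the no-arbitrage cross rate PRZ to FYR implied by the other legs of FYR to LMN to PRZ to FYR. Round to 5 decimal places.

Known legs of the cycle: 0.36 × 5.56 = 2.0016
For no arbitrage the full-cycle product must be 1, so the missing rate is 1 / 2.0016 ≈ 0.4996003.

0.49960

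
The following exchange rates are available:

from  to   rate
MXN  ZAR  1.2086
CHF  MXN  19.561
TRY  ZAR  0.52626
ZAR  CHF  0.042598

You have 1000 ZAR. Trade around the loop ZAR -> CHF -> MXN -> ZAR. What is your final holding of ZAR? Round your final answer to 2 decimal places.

1007.08

1000 ZAR × 0.042598 = 42.598 CHF
42.598 CHF × 19.561 = 833.259478 MXN
833.259478 MXN × 1.2086 = 1007.0774051108 ZAR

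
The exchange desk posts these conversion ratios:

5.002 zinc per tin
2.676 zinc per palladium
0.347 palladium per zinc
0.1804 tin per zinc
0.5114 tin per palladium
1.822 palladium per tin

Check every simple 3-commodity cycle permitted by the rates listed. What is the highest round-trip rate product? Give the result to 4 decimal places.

palladium→tin→zinc→palladium: 0.5114 × 5.002 × 0.347 = 0.88763
palladium→zinc→tin→palladium: 2.676 × 0.1804 × 1.822 = 0.87957
Maximum is palladium→tin→zinc→palladium at 0.8876; no arbitrage — every cycle loses value.

0.8876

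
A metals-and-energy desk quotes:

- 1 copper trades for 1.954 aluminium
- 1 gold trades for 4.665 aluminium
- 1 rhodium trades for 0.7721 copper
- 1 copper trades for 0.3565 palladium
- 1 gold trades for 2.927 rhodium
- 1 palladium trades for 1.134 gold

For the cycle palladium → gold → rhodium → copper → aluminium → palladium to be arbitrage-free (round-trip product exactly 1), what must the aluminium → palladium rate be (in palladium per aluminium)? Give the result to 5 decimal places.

0.19969

Known legs of the cycle: 1.134 × 2.927 × 0.7721 × 1.954 = 5.0076490975812
For no arbitrage the full-cycle product must be 1, so the missing rate is 1 / 5.0076490975812 ≈ 0.1996945.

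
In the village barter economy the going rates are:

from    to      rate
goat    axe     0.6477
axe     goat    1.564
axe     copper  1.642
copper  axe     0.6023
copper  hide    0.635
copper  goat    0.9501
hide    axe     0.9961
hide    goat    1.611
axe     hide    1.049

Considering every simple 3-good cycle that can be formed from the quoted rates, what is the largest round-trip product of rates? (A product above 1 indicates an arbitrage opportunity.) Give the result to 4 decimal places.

hide→goat→axe→hide: 1.611 × 0.6477 × 1.049 = 1.09457
hide→axe→copper→hide: 0.9961 × 1.642 × 0.635 = 1.03860
axe→copper→goat→axe: 1.642 × 0.9501 × 0.6477 = 1.01045
Maximum is hide→goat→axe→hide at 1.0946; arbitrage exists.

1.0946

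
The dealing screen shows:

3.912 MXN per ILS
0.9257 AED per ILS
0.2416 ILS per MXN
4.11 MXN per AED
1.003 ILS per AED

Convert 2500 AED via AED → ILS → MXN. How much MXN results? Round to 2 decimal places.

2500 AED × 1.003 = 2507.5 ILS
2507.5 ILS × 3.912 = 9809.34 MXN

9809.34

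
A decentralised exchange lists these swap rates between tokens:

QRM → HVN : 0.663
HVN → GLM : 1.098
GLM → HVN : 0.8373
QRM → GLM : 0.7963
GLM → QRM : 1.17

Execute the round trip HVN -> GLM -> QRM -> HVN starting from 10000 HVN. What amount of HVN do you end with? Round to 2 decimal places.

10000 HVN × 1.098 = 10980 GLM
10980 GLM × 1.17 = 12846.6 QRM
12846.6 QRM × 0.663 = 8517.2958 HVN

8517.30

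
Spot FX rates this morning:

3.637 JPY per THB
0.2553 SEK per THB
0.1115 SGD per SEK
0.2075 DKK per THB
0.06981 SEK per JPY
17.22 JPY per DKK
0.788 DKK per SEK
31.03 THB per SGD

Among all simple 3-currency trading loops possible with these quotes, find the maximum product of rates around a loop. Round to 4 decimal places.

DKK→JPY→SEK→DKK: 17.22 × 0.06981 × 0.788 = 0.94728
SGD→THB→SEK→SGD: 31.03 × 0.2553 × 0.1115 = 0.88330
Maximum is DKK→JPY→SEK→DKK at 0.9473; no arbitrage — every cycle loses value.

0.9473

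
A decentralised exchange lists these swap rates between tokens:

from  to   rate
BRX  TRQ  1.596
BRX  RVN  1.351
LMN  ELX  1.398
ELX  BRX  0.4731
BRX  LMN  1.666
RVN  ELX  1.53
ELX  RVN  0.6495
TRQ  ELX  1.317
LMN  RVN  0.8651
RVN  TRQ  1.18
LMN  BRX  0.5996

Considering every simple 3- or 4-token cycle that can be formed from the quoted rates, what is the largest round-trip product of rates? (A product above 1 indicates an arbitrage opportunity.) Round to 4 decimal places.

ELX→BRX→LMN→ELX: 0.4731 × 1.666 × 1.398 = 1.10188
RVN→ELX→BRX→LMN→RVN: 1.53 × 0.4731 × 1.666 × 0.8651 = 1.04324
TRQ→ELX→RVN→TRQ: 1.317 × 0.6495 × 1.18 = 1.00936
TRQ→ELX→BRX→TRQ: 1.317 × 0.4731 × 1.596 = 0.99442
TRQ→ELX→BRX→RVN→TRQ: 1.317 × 0.4731 × 1.351 × 1.18 = 0.99329
RVN→ELX→BRX→RVN: 1.53 × 0.4731 × 1.351 = 0.97791
Maximum is ELX→BRX→LMN→ELX at 1.1019; arbitrage exists.

1.1019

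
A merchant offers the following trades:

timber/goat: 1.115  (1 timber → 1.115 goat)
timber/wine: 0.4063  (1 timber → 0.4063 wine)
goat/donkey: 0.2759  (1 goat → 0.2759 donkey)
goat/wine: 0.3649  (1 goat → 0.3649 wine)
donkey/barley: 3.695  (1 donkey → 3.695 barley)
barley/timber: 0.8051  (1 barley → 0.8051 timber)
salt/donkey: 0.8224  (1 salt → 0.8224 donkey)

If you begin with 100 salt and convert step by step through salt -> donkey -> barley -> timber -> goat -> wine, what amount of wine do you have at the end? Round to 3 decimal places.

100 salt × 0.8224 = 82.24 donkey
82.24 donkey × 3.695 = 303.8768 barley
303.8768 barley × 0.8051 = 244.65121168 timber
244.65121168 timber × 1.115 = 272.7861010232 goat
272.7861010232 goat × 0.3649 = 99.53964826336568 wine

99.540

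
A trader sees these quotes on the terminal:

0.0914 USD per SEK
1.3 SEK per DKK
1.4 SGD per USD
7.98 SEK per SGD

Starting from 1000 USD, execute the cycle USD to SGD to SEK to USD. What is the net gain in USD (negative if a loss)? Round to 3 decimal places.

1000 USD × 1.4 = 1400 SGD
1400 SGD × 7.98 = 11172 SEK
11172 SEK × 0.0914 = 1021.1208 USD
Net change: 1021.1208 − 1000 = 21.1208 USD

21.121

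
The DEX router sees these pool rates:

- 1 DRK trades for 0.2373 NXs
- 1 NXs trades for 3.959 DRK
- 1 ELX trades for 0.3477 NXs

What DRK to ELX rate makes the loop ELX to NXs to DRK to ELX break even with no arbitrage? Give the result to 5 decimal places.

Known legs of the cycle: 0.3477 × 3.959 = 1.3765443
For no arbitrage the full-cycle product must be 1, so the missing rate is 1 / 1.3765443 ≈ 0.7264568.

0.72646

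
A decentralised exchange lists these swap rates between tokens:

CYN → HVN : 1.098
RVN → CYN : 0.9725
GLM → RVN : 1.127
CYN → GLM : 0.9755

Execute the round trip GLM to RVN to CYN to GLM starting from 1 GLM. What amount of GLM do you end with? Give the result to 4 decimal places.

1 GLM × 1.127 = 1.127 RVN
1.127 RVN × 0.9725 = 1.0960075 CYN
1.0960075 CYN × 0.9755 = 1.06915531625 GLM

1.0692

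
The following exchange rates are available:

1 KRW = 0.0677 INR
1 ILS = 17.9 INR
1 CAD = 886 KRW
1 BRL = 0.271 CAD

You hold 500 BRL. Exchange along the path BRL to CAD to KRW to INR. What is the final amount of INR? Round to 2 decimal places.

500 BRL × 0.271 = 135.5 CAD
135.5 CAD × 886 = 120053 KRW
120053 KRW × 0.0677 = 8127.5881 INR

8127.59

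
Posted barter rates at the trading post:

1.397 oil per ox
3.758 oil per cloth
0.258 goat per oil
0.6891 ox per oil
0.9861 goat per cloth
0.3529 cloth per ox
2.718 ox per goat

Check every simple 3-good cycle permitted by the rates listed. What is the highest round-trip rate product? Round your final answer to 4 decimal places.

ox→oil→goat→ox: 1.397 × 0.258 × 2.718 = 0.97964
ox→cloth→goat→ox: 0.3529 × 0.9861 × 2.718 = 0.94585
ox→cloth→oil→ox: 0.3529 × 3.758 × 0.6891 = 0.91388
Maximum is ox→oil→goat→ox at 0.9796; no arbitrage — every cycle loses value.

0.9796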